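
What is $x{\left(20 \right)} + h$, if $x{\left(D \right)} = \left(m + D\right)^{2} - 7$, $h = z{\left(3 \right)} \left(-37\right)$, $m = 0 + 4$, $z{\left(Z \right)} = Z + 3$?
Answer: $347$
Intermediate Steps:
$z{\left(Z \right)} = 3 + Z$
$m = 4$
$h = -222$ ($h = \left(3 + 3\right) \left(-37\right) = 6 \left(-37\right) = -222$)
$x{\left(D \right)} = -7 + \left(4 + D\right)^{2}$ ($x{\left(D \right)} = \left(4 + D\right)^{2} - 7 = -7 + \left(4 + D\right)^{2}$)
$x{\left(20 \right)} + h = \left(-7 + \left(4 + 20\right)^{2}\right) - 222 = \left(-7 + 24^{2}\right) - 222 = \left(-7 + 576\right) - 222 = 569 - 222 = 347$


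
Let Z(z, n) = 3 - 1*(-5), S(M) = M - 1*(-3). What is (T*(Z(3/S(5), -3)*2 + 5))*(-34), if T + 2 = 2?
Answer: 0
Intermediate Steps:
S(M) = 3 + M (S(M) = M + 3 = 3 + M)
Z(z, n) = 8 (Z(z, n) = 3 + 5 = 8)
T = 0 (T = -2 + 2 = 0)
(T*(Z(3/S(5), -3)*2 + 5))*(-34) = (0*(8*2 + 5))*(-34) = (0*(16 + 5))*(-34) = (0*21)*(-34) = 0*(-34) = 0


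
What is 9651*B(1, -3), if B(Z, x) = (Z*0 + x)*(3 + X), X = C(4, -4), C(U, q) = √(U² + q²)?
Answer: -86859 - 115812*√2 ≈ -2.5064e+5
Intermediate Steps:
X = 4*√2 (X = √(4² + (-4)²) = √(16 + 16) = √32 = 4*√2 ≈ 5.6569)
B(Z, x) = x*(3 + 4*√2) (B(Z, x) = (Z*0 + x)*(3 + 4*√2) = (0 + x)*(3 + 4*√2) = x*(3 + 4*√2))
9651*B(1, -3) = 9651*(-3*(3 + 4*√2)) = 9651*(-9 - 12*√2) = -86859 - 115812*√2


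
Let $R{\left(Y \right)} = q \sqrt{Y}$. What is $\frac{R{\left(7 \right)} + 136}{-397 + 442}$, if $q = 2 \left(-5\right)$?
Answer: $\frac{136}{45} - \frac{2 \sqrt{7}}{9} \approx 2.4343$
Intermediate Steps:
$q = -10$
$R{\left(Y \right)} = - 10 \sqrt{Y}$
$\frac{R{\left(7 \right)} + 136}{-397 + 442} = \frac{- 10 \sqrt{7} + 136}{-397 + 442} = \frac{136 - 10 \sqrt{7}}{45} = \left(136 - 10 \sqrt{7}\right) \frac{1}{45} = \frac{136}{45} - \frac{2 \sqrt{7}}{9}$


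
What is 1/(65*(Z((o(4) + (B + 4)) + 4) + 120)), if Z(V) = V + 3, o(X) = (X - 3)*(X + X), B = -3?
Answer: 1/8840 ≈ 0.00011312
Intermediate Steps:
o(X) = 2*X*(-3 + X) (o(X) = (-3 + X)*(2*X) = 2*X*(-3 + X))
Z(V) = 3 + V
1/(65*(Z((o(4) + (B + 4)) + 4) + 120)) = 1/(65*((3 + ((2*4*(-3 + 4) + (-3 + 4)) + 4)) + 120)) = 1/(65*((3 + ((2*4*1 + 1) + 4)) + 120)) = 1/(65*((3 + ((8 + 1) + 4)) + 120)) = 1/(65*((3 + (9 + 4)) + 120)) = 1/(65*((3 + 13) + 120)) = 1/(65*(16 + 120)) = 1/(65*136) = 1/8840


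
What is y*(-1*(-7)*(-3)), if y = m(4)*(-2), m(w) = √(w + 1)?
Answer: 42*√5 ≈ 93.915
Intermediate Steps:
m(w) = √(1 + w)
y = -2*√5 (y = √(1 + 4)*(-2) = √5*(-2) = -2*√5 ≈ -4.4721)
y*(-1*(-7)*(-3)) = (-2*√5)*(-1*(-7)*(-3)) = (-2*√5)*(7*(-3)) = -2*√5*(-21) = 42*√5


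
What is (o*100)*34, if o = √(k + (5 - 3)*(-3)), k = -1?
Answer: 3400*I*√7 ≈ 8995.6*I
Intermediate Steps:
o = I*√7 (o = √(-1 + (5 - 3)*(-3)) = √(-1 + 2*(-3)) = √(-1 - 6) = √(-7) = I*√7 ≈ 2.6458*I)
(o*100)*34 = ((I*√7)*100)*34 = (100*I*√7)*34 = 3400*I*√7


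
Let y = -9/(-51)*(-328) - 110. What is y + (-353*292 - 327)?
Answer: -1760705/17 ≈ -1.0357e+5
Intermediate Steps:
y = -2854/17 (y = -9*(-1/51)*(-328) - 110 = (3/17)*(-328) - 110 = -984/17 - 110 = -2854/17 ≈ -167.88)
y + (-353*292 - 327) = -2854/17 + (-353*292 - 327) = -2854/17 + (-103076 - 327) = -2854/17 - 103403 = -1760705/17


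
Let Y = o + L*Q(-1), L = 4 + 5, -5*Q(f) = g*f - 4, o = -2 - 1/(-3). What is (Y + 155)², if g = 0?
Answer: 5798464/225 ≈ 25771.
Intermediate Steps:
o = -5/3 (o = -2 - 1*(-⅓) = -2 + ⅓ = -5/3 ≈ -1.6667)
Q(f) = ⅘ (Q(f) = -(0*f - 4)/5 = -(0 - 4)/5 = -⅕*(-4) = ⅘)
L = 9
Y = 83/15 (Y = -5/3 + 9*(⅘) = -5/3 + 36/5 = 83/15 ≈ 5.5333)
(Y + 155)² = (83/15 + 155)² = (2408/15)² = 5798464/225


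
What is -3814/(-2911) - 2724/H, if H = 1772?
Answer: -292789/1289573 ≈ -0.22704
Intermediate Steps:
-3814/(-2911) - 2724/H = -3814/(-2911) - 2724/1772 = -3814*(-1/2911) - 2724*1/1772 = 3814/2911 - 681/443 = -292789/1289573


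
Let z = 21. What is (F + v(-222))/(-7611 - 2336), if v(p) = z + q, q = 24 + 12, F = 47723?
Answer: -47780/9947 ≈ -4.8035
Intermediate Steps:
q = 36
v(p) = 57 (v(p) = 21 + 36 = 57)
(F + v(-222))/(-7611 - 2336) = (47723 + 57)/(-7611 - 2336) = 47780/(-9947) = 47780*(-1/9947) = -47780/9947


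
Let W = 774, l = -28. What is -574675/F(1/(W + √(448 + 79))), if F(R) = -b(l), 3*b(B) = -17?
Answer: -1724025/17 ≈ -1.0141e+5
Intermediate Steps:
b(B) = -17/3 (b(B) = (⅓)*(-17) = -17/3)
F(R) = 17/3 (F(R) = -1*(-17/3) = 17/3)
-574675/F(1/(W + √(448 + 79))) = -574675/17/3 = -574675*3/17 = -1724025/17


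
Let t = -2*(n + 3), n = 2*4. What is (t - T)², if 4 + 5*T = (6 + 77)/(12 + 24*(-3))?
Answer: 39400729/90000 ≈ 437.79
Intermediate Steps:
n = 8
t = -22 (t = -2*(8 + 3) = -2*11 = -22)
T = -323/300 (T = -⅘ + ((6 + 77)/(12 + 24*(-3)))/5 = -⅘ + (83/(12 - 72))/5 = -⅘ + (83/(-60))/5 = -⅘ + (83*(-1/60))/5 = -⅘ + (⅕)*(-83/60) = -⅘ - 83/300 = -323/300 ≈ -1.0767)
(t - T)² = (-22 - 1*(-323/300))² = (-22 + 323/300)² = (-6277/300)² = 39400729/90000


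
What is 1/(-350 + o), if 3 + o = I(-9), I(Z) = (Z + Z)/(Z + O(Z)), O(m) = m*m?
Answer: -4/1413 ≈ -0.0028309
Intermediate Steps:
O(m) = m**2
I(Z) = 2*Z/(Z + Z**2) (I(Z) = (Z + Z)/(Z + Z**2) = (2*Z)/(Z + Z**2) = 2*Z/(Z + Z**2))
o = -13/4 (o = -3 + 2/(1 - 9) = -3 + 2/(-8) = -3 + 2*(-1/8) = -3 - 1/4 = -13/4 ≈ -3.2500)
1/(-350 + o) = 1/(-350 - 13/4) = 1/(-1413/4) = -4/1413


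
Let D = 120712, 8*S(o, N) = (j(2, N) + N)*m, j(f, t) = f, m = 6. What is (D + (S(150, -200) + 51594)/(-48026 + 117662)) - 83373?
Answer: 1733460033/46424 ≈ 37340.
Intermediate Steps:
S(o, N) = 3/2 + 3*N/4 (S(o, N) = ((2 + N)*6)/8 = (12 + 6*N)/8 = 3/2 + 3*N/4)
(D + (S(150, -200) + 51594)/(-48026 + 117662)) - 83373 = (120712 + ((3/2 + (¾)*(-200)) + 51594)/(-48026 + 117662)) - 83373 = (120712 + ((3/2 - 150) + 51594)/69636) - 83373 = (120712 + (-297/2 + 51594)*(1/69636)) - 83373 = (120712 + (102891/2)*(1/69636)) - 83373 = (120712 + 34297/46424) - 83373 = 5603968185/46424 - 83373 = 1733460033/46424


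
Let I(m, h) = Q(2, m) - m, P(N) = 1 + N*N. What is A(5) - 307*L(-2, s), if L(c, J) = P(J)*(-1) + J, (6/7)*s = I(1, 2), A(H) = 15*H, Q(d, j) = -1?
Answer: 24928/9 ≈ 2769.8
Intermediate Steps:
P(N) = 1 + N²
I(m, h) = -1 - m
s = -7/3 (s = 7*(-1 - 1*1)/6 = 7*(-1 - 1)/6 = (7/6)*(-2) = -7/3 ≈ -2.3333)
L(c, J) = -1 + J - J² (L(c, J) = (1 + J²)*(-1) + J = (-1 - J²) + J = -1 + J - J²)
A(5) - 307*L(-2, s) = 15*5 - 307*(-1 - 7/3 - (-7/3)²) = 75 - 307*(-1 - 7/3 - 1*49/9) = 75 - 307*(-1 - 7/3 - 49/9) = 75 - 307*(-79/9) = 75 + 24253/9 = 24928/9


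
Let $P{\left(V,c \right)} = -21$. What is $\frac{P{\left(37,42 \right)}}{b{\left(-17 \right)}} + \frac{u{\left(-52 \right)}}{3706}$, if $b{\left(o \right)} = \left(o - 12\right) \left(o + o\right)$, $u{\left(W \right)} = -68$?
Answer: $- \frac{4261}{107474} \approx -0.039647$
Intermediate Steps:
$b{\left(o \right)} = 2 o \left(-12 + o\right)$ ($b{\left(o \right)} = \left(-12 + o\right) 2 o = 2 o \left(-12 + o\right)$)
$\frac{P{\left(37,42 \right)}}{b{\left(-17 \right)}} + \frac{u{\left(-52 \right)}}{3706} = - \frac{21}{2 \left(-17\right) \left(-12 - 17\right)} - \frac{68}{3706} = - \frac{21}{2 \left(-17\right) \left(-29\right)} - \frac{2}{109} = - \frac{21}{986} - \frac{2}{109} = - \frac{4261}{107474}$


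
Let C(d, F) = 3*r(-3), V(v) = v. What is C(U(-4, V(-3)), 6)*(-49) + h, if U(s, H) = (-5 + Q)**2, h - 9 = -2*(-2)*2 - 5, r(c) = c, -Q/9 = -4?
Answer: 453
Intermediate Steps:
Q = 36 (Q = -9*(-4) = 36)
h = 12 (h = 9 + (-2*(-2)*2 - 5) = 9 + (4*2 - 5) = 9 + (8 - 5) = 9 + 3 = 12)
U(s, H) = 961 (U(s, H) = (-5 + 36)**2 = 31**2 = 961)
C(d, F) = -9 (C(d, F) = 3*(-3) = -9)
C(U(-4, V(-3)), 6)*(-49) + h = -9*(-49) + 12 = 441 + 12 = 453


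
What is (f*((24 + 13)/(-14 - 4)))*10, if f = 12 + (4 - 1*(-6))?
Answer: -4070/9 ≈ -452.22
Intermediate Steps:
f = 22 (f = 12 + (4 + 6) = 12 + 10 = 22)
(f*((24 + 13)/(-14 - 4)))*10 = (22*((24 + 13)/(-14 - 4)))*10 = (22*(37/(-18)))*10 = (22*(37*(-1/18)))*10 = (22*(-37/18))*10 = -407/9*10 = -4070/9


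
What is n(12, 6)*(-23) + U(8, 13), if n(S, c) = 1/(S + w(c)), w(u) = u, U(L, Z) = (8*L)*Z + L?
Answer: 15097/18 ≈ 838.72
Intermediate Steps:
U(L, Z) = L + 8*L*Z (U(L, Z) = 8*L*Z + L = L + 8*L*Z)
n(S, c) = 1/(S + c)
n(12, 6)*(-23) + U(8, 13) = -23/(12 + 6) + 8*(1 + 8*13) = -23/18 + 8*(1 + 104) = (1/18)*(-23) + 8*105 = -23/18 + 840 = 15097/18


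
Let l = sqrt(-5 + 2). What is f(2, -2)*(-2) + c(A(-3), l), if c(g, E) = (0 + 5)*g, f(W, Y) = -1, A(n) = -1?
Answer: -3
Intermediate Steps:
l = I*sqrt(3) (l = sqrt(-3) = I*sqrt(3) ≈ 1.732*I)
c(g, E) = 5*g
f(2, -2)*(-2) + c(A(-3), l) = -1*(-2) + 5*(-1) = 2 - 5 = -3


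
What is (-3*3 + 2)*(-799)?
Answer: 5593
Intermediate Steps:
(-3*3 + 2)*(-799) = (-9 + 2)*(-799) = -7*(-799) = 5593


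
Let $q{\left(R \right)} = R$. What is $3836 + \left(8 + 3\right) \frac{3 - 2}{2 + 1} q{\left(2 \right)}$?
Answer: $\frac{11530}{3} \approx 3843.3$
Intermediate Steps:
$3836 + \left(8 + 3\right) \frac{3 - 2}{2 + 1} q{\left(2 \right)} = 3836 + \left(8 + 3\right) \frac{3 - 2}{2 + 1} \cdot 2 = 3836 + 11 \cdot 1 \cdot \frac{1}{3} \cdot 2 = 3836 + 11 \cdot \frac{1}{3} \cdot 2 = 3836 + \frac{11}{3} \cdot 2 = 3836 + \frac{22}{3} = \frac{11530}{3}$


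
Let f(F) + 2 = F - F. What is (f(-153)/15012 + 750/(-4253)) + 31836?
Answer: 1016295567295/31923018 ≈ 31836.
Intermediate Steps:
f(F) = -2 (f(F) = -2 + (F - F) = -2 + 0 = -2)
(f(-153)/15012 + 750/(-4253)) + 31836 = (-2/15012 + 750/(-4253)) + 31836 = (-2*1/15012 + 750*(-1/4253)) + 31836 = (-1/7506 - 750/4253) + 31836 = -5633753/31923018 + 31836 = 1016295567295/31923018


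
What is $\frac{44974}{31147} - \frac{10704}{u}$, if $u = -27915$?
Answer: $\frac{529615566}{289822835} \approx 1.8274$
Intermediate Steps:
$\frac{44974}{31147} - \frac{10704}{u} = \frac{44974}{31147} - \frac{10704}{-27915} = 44974 \cdot \frac{1}{31147} - - \frac{3568}{9305} = \frac{44974}{31147} + \frac{3568}{9305} = \frac{529615566}{289822835}$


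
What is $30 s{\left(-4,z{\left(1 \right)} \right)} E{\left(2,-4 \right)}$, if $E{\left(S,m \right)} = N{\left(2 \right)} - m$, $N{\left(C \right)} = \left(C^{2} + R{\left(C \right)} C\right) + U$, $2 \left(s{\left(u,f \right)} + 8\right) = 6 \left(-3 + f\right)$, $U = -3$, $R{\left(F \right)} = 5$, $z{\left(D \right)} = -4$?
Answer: $-13050$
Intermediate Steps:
$s{\left(u,f \right)} = -17 + 3 f$ ($s{\left(u,f \right)} = -8 + \frac{6 \left(-3 + f\right)}{2} = -8 + \frac{-18 + 6 f}{2} = -8 + \left(-9 + 3 f\right) = -17 + 3 f$)
$N{\left(C \right)} = -3 + C^{2} + 5 C$ ($N{\left(C \right)} = \left(C^{2} + 5 C\right) - 3 = -3 + C^{2} + 5 C$)
$E{\left(S,m \right)} = 11 - m$ ($E{\left(S,m \right)} = \left(-3 + 2^{2} + 5 \cdot 2\right) - m = \left(-3 + 4 + 10\right) - m = 11 - m$)
$30 s{\left(-4,z{\left(1 \right)} \right)} E{\left(2,-4 \right)} = 30 \left(-17 + 3 \left(-4\right)\right) \left(11 - -4\right) = 30 \left(-17 - 12\right) \left(11 + 4\right) = 30 \left(-29\right) 15 = \left(-870\right) 15 = -13050$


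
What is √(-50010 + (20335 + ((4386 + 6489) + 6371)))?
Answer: 3*I*√1381 ≈ 111.49*I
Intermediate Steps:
√(-50010 + (20335 + ((4386 + 6489) + 6371))) = √(-50010 + (20335 + (10875 + 6371))) = √(-50010 + (20335 + 17246)) = √(-50010 + 37581) = √(-12429) = 3*I*√1381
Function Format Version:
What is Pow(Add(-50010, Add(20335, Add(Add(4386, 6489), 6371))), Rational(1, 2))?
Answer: Mul(3, I, Pow(1381, Rational(1, 2))) ≈ Mul(111.49, I)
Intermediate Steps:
Pow(Add(-50010, Add(20335, Add(Add(4386, 6489), 6371))), Rational(1, 2)) = Pow(Add(-50010, Add(20335, Add(10875, 6371))), Rational(1, 2)) = Pow(Add(-50010, Add(20335, 17246)), Rational(1, 2)) = Pow(Add(-50010, 37581), Rational(1, 2)) = Pow(-12429, Rational(1, 2)) = Mul(3, I, Pow(1381, Rational(1, 2)))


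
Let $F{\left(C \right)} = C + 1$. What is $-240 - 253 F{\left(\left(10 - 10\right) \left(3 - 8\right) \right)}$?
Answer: $-493$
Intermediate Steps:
$F{\left(C \right)} = 1 + C$
$-240 - 253 F{\left(\left(10 - 10\right) \left(3 - 8\right) \right)} = -240 - 253 \left(1 + \left(10 - 10\right) \left(3 - 8\right)\right) = -240 - 253 \left(1 + 0 \left(-5\right)\right) = -240 - 253 \left(1 + 0\right) = -240 - 253 = -493$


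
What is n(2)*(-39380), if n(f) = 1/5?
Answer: -7876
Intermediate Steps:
n(f) = ⅕
n(2)*(-39380) = (⅕)*(-39380) = -7876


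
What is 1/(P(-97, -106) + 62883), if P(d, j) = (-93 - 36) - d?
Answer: 1/62851 ≈ 1.5911e-5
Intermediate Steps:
P(d, j) = -129 - d
1/(P(-97, -106) + 62883) = 1/((-129 - 1*(-97)) + 62883) = 1/((-129 + 97) + 62883) = 1/(-32 + 62883) = 1/62851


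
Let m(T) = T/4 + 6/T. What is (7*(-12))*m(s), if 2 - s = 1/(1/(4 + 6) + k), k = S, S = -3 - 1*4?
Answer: -238294/851 ≈ -280.02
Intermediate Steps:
S = -7 (S = -3 - 4 = -7)
k = -7
s = 148/69 (s = 2 - 1/(1/(4 + 6) - 7) = 2 - 1/(1/10 - 7) = 2 - 1/(-69/10) = 2 - 1*(-10/69) = 2 + 10/69 = 148/69 ≈ 2.1449)
m(T) = 6/T + T/4 (m(T) = T*(1/4) + 6/T = T/4 + 6/T = 6/T + T/4)
(7*(-12))*m(s) = (7*(-12))*(6/(148/69) + (1/4)*(148/69)) = -84*(6*(69/148) + 37/69) = -84*(207/74 + 37/69) = -84*17021/5106 = -238294/851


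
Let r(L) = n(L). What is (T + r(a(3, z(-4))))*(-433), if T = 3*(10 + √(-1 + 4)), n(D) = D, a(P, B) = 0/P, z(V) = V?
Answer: -12990 - 1299*√3 ≈ -15240.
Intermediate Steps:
a(P, B) = 0
T = 30 + 3*√3 (T = 3*(10 + √3) = 30 + 3*√3 ≈ 35.196)
r(L) = L
(T + r(a(3, z(-4))))*(-433) = ((30 + 3*√3) + 0)*(-433) = (30 + 3*√3)*(-433) = -12990 - 1299*√3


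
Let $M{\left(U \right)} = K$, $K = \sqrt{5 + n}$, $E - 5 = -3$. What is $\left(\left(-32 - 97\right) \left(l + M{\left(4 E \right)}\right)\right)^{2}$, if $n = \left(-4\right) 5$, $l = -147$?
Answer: $359345754 - 4892454 i \sqrt{15} \approx 3.5935 \cdot 10^{8} - 1.8948 \cdot 10^{7} i$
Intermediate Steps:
$n = -20$
$E = 2$ ($E = 5 - 3 = 2$)
$K = i \sqrt{15}$ ($K = \sqrt{5 - 20} = \sqrt{-15} = i \sqrt{15} \approx 3.873 i$)
$M{\left(U \right)} = i \sqrt{15}$
$\left(\left(-32 - 97\right) \left(l + M{\left(4 E \right)}\right)\right)^{2} = \left(\left(-32 - 97\right) \left(-147 + i \sqrt{15}\right)\right)^{2} = \left(- 129 \left(-147 + i \sqrt{15}\right)\right)^{2} = \left(18963 - 129 i \sqrt{15}\right)^{2}$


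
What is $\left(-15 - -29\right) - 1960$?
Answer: $-1946$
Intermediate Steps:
$\left(-15 - -29\right) - 1960 = \left(-15 + 29\right) - 1960 = 14 - 1960 = -1946$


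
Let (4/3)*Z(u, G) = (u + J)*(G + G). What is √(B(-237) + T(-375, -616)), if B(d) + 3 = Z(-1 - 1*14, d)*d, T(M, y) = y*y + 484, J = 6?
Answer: I*√1513378/2 ≈ 615.1*I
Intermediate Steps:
Z(u, G) = 3*G*(6 + u)/2 (Z(u, G) = 3*((u + 6)*(G + G))/4 = 3*((6 + u)*(2*G))/4 = 3*(2*G*(6 + u))/4 = 3*G*(6 + u)/2)
T(M, y) = 484 + y² (T(M, y) = y² + 484 = 484 + y²)
B(d) = -3 - 27*d²/2 (B(d) = -3 + (3*d*(6 + (-1 - 1*14))/2)*d = -3 + (3*d*(6 + (-1 - 14))/2)*d = -3 + (3*d*(6 - 15)/2)*d = -3 + ((3/2)*d*(-9))*d = -3 + (-27*d/2)*d = -3 - 27*d²/2)
√(B(-237) + T(-375, -616)) = √((-3 - 27/2*(-237)²) + (484 + (-616)²)) = √((-3 - 27/2*56169) + (484 + 379456)) = √((-3 - 1516563/2) + 379940) = √(-1516569/2 + 379940) = √(-756689/2) = I*√1513378/2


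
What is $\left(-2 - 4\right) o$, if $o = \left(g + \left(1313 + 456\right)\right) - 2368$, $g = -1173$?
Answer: $10632$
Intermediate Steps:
$o = -1772$ ($o = \left(-1173 + \left(1313 + 456\right)\right) - 2368 = \left(-1173 + 1769\right) - 2368 = 596 - 2368 = -1772$)
$\left(-2 - 4\right) o = \left(-2 - 4\right) \left(-1772\right) = \left(-6\right) \left(-1772\right) = 10632$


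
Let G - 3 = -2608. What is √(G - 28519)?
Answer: 2*I*√7781 ≈ 176.42*I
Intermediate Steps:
G = -2605 (G = 3 - 2608 = -2605)
√(G - 28519) = √(-2605 - 28519) = √(-31124) = 2*I*√7781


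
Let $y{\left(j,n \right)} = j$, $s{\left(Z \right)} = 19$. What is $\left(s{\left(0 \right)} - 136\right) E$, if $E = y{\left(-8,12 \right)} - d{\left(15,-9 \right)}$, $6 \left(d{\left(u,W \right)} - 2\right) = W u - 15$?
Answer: $-1755$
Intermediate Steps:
$d{\left(u,W \right)} = - \frac{1}{2} + \frac{W u}{6}$ ($d{\left(u,W \right)} = 2 + \frac{W u - 15}{6} = 2 + \frac{-15 + W u}{6} = 2 + \left(- \frac{5}{2} + \frac{W u}{6}\right) = - \frac{1}{2} + \frac{W u}{6}$)
$E = 15$ ($E = -8 - \left(- \frac{1}{2} + \frac{1}{6} \left(-9\right) 15\right) = -8 - \left(- \frac{1}{2} - \frac{45}{2}\right) = -8 - -23 = -8 + 23 = 15$)
$\left(s{\left(0 \right)} - 136\right) E = \left(19 - 136\right) 15 = \left(-117\right) 15 = -1755$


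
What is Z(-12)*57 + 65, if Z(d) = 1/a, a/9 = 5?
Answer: 994/15 ≈ 66.267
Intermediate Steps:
a = 45 (a = 9*5 = 45)
Z(d) = 1/45
Z(-12)*57 + 65 = (1/45)*57 + 65 = 19/15 + 65 = 994/15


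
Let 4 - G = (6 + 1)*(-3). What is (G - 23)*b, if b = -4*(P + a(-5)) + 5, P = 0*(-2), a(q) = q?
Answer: 50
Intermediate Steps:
G = 25 (G = 4 - (6 + 1)*(-3) = 4 - 7*(-3) = 4 - 1*(-21) = 4 + 21 = 25)
P = 0
b = 25 (b = -4*(0 - 5) + 5 = -4*(-5) + 5 = 20 + 5 = 25)
(G - 23)*b = (25 - 23)*25 = 2*25 = 50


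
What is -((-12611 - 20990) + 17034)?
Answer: 16567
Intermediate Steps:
-((-12611 - 20990) + 17034) = -(-33601 + 17034) = -1*(-16567) = 16567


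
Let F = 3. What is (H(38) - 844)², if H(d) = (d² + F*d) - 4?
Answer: 504100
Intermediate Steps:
H(d) = -4 + d² + 3*d (H(d) = (d² + 3*d) - 4 = -4 + d² + 3*d)
(H(38) - 844)² = ((-4 + 38² + 3*38) - 844)² = ((-4 + 1444 + 114) - 844)² = (1554 - 844)² = 710² = 504100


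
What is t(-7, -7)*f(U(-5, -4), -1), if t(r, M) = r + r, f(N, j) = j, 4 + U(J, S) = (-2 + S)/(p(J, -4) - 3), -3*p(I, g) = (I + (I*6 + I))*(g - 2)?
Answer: 14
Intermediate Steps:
p(I, g) = -8*I*(-2 + g)/3 (p(I, g) = -(I + (I*6 + I))*(g - 2)/3 = -(I + (6*I + I))*(-2 + g)/3 = -(I + 7*I)*(-2 + g)/3 = -8*I*(-2 + g)/3)
U(J, S) = -4 + (-2 + S)/(-3 + 16*J) (U(J, S) = -4 + (-2 + S)/(8*J*(2 - 1*(-4))/3 - 3) = -4 + (-2 + S)/(8*J*(2 + 4)/3 - 3) = -4 + (-2 + S)/((8/3)*J*6 - 3) = -4 + (-2 + S)/(16*J - 3) = -4 + (-2 + S)/(-3 + 16*J))
t(r, M) = 2*r
t(-7, -7)*f(U(-5, -4), -1) = (2*(-7))*(-1) = -14*(-1) = 14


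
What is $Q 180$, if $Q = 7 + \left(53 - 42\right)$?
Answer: $3240$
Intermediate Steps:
$Q = 18$ ($Q = 7 + 11 = 18$)
$Q 180 = 18 \cdot 180 = 3240$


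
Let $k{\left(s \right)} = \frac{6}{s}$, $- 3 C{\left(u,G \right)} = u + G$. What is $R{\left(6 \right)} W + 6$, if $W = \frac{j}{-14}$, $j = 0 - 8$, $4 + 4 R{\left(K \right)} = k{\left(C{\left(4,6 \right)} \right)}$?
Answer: $\frac{181}{35} \approx 5.1714$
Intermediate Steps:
$C{\left(u,G \right)} = - \frac{G}{3} - \frac{u}{3}$ ($C{\left(u,G \right)} = - \frac{u + G}{3} = - \frac{G + u}{3} = - \frac{G}{3} - \frac{u}{3}$)
$R{\left(K \right)} = - \frac{29}{20}$ ($R{\left(K \right)} = -1 + \frac{6 \frac{1}{\left(- \frac{1}{3}\right) 6 - \frac{4}{3}}}{4} = -1 + \frac{6 \frac{1}{-2 - \frac{4}{3}}}{4} = -1 + \frac{6 \frac{1}{- \frac{10}{3}}}{4} = -1 + \frac{6 \left(- \frac{3}{10}\right)}{4} = -1 + \frac{1}{4} \left(- \frac{9}{5}\right) = -1 - \frac{9}{20} = - \frac{29}{20}$)
$j = -8$ ($j = 0 - 8 = -8$)
$W = \frac{4}{7}$ ($W = - \frac{8}{-14} = \left(-8\right) \left(- \frac{1}{14}\right) = \frac{4}{7} \approx 0.57143$)
$R{\left(6 \right)} W + 6 = \left(- \frac{29}{20}\right) \frac{4}{7} + 6 = - \frac{29}{35} + 6 = \frac{181}{35}$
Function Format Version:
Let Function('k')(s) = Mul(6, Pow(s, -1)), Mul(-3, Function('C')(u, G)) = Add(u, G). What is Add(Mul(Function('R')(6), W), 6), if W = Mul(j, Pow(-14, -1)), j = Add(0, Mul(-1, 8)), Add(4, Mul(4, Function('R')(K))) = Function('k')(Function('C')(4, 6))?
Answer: Rational(181, 35) ≈ 5.1714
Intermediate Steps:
Function('C')(u, G) = Add(Mul(Rational(-1, 3), G), Mul(Rational(-1, 3), u)) (Function('C')(u, G) = Mul(Rational(-1, 3), Add(u, G)) = Mul(Rational(-1, 3), Add(G, u)) = Add(Mul(Rational(-1, 3), G), Mul(Rational(-1, 3), u)))
Function('R')(K) = Rational(-29, 20) (Function('R')(K) = Add(-1, Mul(Rational(1, 4), Mul(6, Pow(Add(Mul(Rational(-1, 3), 6), Mul(Rational(-1, 3), 4)), -1)))) = Add(-1, Mul(Rational(1, 4), Mul(6, Pow(Add(-2, Rational(-4, 3)), -1)))) = Add(-1, Mul(Rational(1, 4), Mul(6, Pow(Rational(-10, 3), -1)))) = Add(-1, Mul(Rational(1, 4), Mul(6, Rational(-3, 10)))) = Add(-1, Mul(Rational(1, 4), Rational(-9, 5))) = Add(-1, Rational(-9, 20)) = Rational(-29, 20))
j = -8 (j = Add(0, -8) = -8)
W = Rational(4, 7) (W = Mul(-8, Pow(-14, -1)) = Mul(-8, Rational(-1, 14)) = Rational(4, 7) ≈ 0.57143)
Add(Mul(Function('R')(6), W), 6) = Add(Mul(Rational(-29, 20), Rational(4, 7)), 6) = Add(Rational(-29, 35), 6) = Rational(181, 35)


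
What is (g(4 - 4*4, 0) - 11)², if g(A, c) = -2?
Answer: 169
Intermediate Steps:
(g(4 - 4*4, 0) - 11)² = (-2 - 11)² = (-13)² = 169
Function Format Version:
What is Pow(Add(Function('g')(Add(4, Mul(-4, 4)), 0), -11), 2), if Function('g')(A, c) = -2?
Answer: 169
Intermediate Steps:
Pow(Add(Function('g')(Add(4, Mul(-4, 4)), 0), -11), 2) = Pow(Add(-2, -11), 2) = Pow(-13, 2) = 169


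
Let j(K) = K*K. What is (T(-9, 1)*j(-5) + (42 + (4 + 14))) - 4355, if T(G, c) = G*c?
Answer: -4520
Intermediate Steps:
j(K) = K²
(T(-9, 1)*j(-5) + (42 + (4 + 14))) - 4355 = (-9*1*(-5)² + (42 + (4 + 14))) - 4355 = (-9*25 + (42 + 18)) - 4355 = (-225 + 60) - 4355 = -165 - 4355 = -4520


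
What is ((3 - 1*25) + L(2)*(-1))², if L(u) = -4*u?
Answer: 196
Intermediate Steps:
((3 - 1*25) + L(2)*(-1))² = ((3 - 1*25) - 4*2*(-1))² = ((3 - 25) - 8*(-1))² = (-22 + 8)² = (-14)² = 196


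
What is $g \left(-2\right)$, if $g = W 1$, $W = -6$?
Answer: $12$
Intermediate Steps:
$g = -6$ ($g = \left(-6\right) 1 = -6$)
$g \left(-2\right) = \left(-6\right) \left(-2\right) = 12$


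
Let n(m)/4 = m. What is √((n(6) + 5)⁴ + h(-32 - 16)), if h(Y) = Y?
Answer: √707233 ≈ 840.97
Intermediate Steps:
n(m) = 4*m
√((n(6) + 5)⁴ + h(-32 - 16)) = √((4*6 + 5)⁴ + (-32 - 16)) = √((24 + 5)⁴ - 48) = √(29⁴ - 48) = √(707281 - 48) = √707233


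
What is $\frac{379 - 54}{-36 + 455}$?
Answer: $\frac{325}{419} \approx 0.77566$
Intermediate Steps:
$\frac{379 - 54}{-36 + 455} = \frac{325}{419}$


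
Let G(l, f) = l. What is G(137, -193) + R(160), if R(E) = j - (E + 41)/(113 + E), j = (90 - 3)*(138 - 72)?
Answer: 534922/91 ≈ 5878.3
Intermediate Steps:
j = 5742 (j = 87*66 = 5742)
R(E) = 5742 - (41 + E)/(113 + E) (R(E) = 5742 - (E + 41)/(113 + E) = 5742 - (41 + E)/(113 + E))
G(137, -193) + R(160) = 137 + (648805 + 5741*160)/(113 + 160) = 137 + (648805 + 918560)/273 = 137 + (1/273)*1567365 = 137 + 522455/91 = 534922/91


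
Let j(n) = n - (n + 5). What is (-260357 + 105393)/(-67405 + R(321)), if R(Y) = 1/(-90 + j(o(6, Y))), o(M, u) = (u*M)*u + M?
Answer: 3680395/1600869 ≈ 2.2990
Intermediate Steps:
o(M, u) = M + M*u² (o(M, u) = (M*u)*u + M = M*u² + M = M + M*u²)
j(n) = -5 (j(n) = n - (5 + n) = n + (-5 - n) = -5)
R(Y) = -1/95 (R(Y) = 1/(-90 - 5) = 1/(-95) = -1/95)
(-260357 + 105393)/(-67405 + R(321)) = (-260357 + 105393)/(-67405 - 1/95) = -154964/(-6403476/95) = -154964*(-95/6403476) = 3680395/1600869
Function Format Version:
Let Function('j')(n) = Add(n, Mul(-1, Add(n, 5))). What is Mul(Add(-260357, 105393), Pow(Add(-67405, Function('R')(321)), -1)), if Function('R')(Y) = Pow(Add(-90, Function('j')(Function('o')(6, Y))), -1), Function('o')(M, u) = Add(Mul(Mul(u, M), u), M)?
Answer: Rational(3680395, 1600869) ≈ 2.2990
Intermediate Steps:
Function('o')(M, u) = Add(M, Mul(M, Pow(u, 2))) (Function('o')(M, u) = Add(Mul(Mul(M, u), u), M) = Add(Mul(M, Pow(u, 2)), M) = Add(M, Mul(M, Pow(u, 2))))
Function('j')(n) = -5 (Function('j')(n) = Add(n, Mul(-1, Add(5, n))) = Add(n, Add(-5, Mul(-1, n))) = -5)
Function('R')(Y) = Rational(-1, 95) (Function('R')(Y) = Pow(Add(-90, -5), -1) = Pow(-95, -1) = Rational(-1, 95))
Mul(Add(-260357, 105393), Pow(Add(-67405, Function('R')(321)), -1)) = Mul(Add(-260357, 105393), Pow(Add(-67405, Rational(-1, 95)), -1)) = Mul(-154964, Pow(Rational(-6403476, 95), -1)) = Mul(-154964, Rational(-95, 6403476)) = Rational(3680395, 1600869)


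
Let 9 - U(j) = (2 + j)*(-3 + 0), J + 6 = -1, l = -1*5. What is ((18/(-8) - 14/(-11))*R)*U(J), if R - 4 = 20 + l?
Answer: 2451/22 ≈ 111.41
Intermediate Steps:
l = -5
R = 19 (R = 4 + (20 - 5) = 4 + 15 = 19)
J = -7 (J = -6 - 1 = -7)
U(j) = 15 + 3*j (U(j) = 9 - (2 + j)*(-3 + 0) = 9 - (2 + j)*(-3) = 9 - (-6 - 3*j) = 9 + (6 + 3*j) = 15 + 3*j)
((18/(-8) - 14/(-11))*R)*U(J) = ((18/(-8) - 14/(-11))*19)*(15 + 3*(-7)) = ((18*(-1/8) - 14*(-1/11))*19)*(15 - 21) = ((-9/4 + 14/11)*19)*(-6) = -43/44*19*(-6) = -817/44*(-6) = 2451/22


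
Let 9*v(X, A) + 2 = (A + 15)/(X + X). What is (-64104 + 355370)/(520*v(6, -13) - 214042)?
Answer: -3932091/2890997 ≈ -1.3601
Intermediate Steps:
v(X, A) = -2/9 + (15 + A)/(18*X) (v(X, A) = -2/9 + ((A + 15)/(X + X))/9 = -2/9 + ((15 + A)/((2*X)))/9 = -2/9 + ((15 + A)*(1/(2*X)))/9 = -2/9 + ((15 + A)/(2*X))/9 = -2/9 + (15 + A)/(18*X))
(-64104 + 355370)/(520*v(6, -13) - 214042) = (-64104 + 355370)/(520*((1/18)*(15 - 13 - 4*6)/6) - 214042) = 291266/(520*((1/18)*(⅙)*(15 - 13 - 24)) - 214042) = 291266/(520*((1/18)*(⅙)*(-22)) - 214042) = 291266/(520*(-11/54) - 214042) = 291266/(-2860/27 - 214042) = 291266/(-5781994/27) = 291266*(-27/5781994) = -3932091/2890997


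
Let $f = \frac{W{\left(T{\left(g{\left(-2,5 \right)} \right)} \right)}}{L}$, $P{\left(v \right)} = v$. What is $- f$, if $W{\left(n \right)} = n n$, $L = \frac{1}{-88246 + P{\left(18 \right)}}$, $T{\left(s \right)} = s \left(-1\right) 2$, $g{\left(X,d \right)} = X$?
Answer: $1411648$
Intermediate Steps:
$T{\left(s \right)} = - 2 s$ ($T{\left(s \right)} = - s 2 = - 2 s$)
$L = - \frac{1}{88228}$ ($L = \frac{1}{-88246 + 18} = \frac{1}{-88228} = - \frac{1}{88228} \approx -1.1334 \cdot 10^{-5}$)
$W{\left(n \right)} = n^{2}$
$f = -1411648$ ($f = \frac{\left(\left(-2\right) \left(-2\right)\right)^{2}}{- \frac{1}{88228}} = 4^{2} \left(-88228\right) = 16 \left(-88228\right) = -1411648$)
$- f = \left(-1\right) \left(-1411648\right) = 1411648$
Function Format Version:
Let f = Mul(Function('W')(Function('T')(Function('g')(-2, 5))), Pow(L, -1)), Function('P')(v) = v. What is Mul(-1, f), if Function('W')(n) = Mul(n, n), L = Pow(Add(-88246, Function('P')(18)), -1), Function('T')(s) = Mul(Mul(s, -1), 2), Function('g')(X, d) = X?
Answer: 1411648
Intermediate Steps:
Function('T')(s) = Mul(-2, s) (Function('T')(s) = Mul(Mul(-1, s), 2) = Mul(-2, s))
L = Rational(-1, 88228) (L = Pow(Add(-88246, 18), -1) = Pow(-88228, -1) = Rational(-1, 88228) ≈ -1.1334e-5)
Function('W')(n) = Pow(n, 2)
f = -1411648 (f = Mul(Pow(Mul(-2, -2), 2), Pow(Rational(-1, 88228), -1)) = Mul(Pow(4, 2), -88228) = Mul(16, -88228) = -1411648)
Mul(-1, f) = Mul(-1, -1411648) = 1411648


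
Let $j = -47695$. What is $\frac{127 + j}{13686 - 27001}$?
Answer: $\frac{47568}{13315} \approx 3.5725$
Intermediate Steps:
$\frac{127 + j}{13686 - 27001} = \frac{127 - 47695}{13686 - 27001} = - \frac{47568}{-13315} = \left(-47568\right) \left(- \frac{1}{13315}\right) = \frac{47568}{13315}$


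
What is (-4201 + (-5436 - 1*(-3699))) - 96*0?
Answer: -5938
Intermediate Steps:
(-4201 + (-5436 - 1*(-3699))) - 96*0 = (-4201 + (-5436 + 3699)) + 0 = (-4201 - 1737) + 0 = -5938 + 0 = -5938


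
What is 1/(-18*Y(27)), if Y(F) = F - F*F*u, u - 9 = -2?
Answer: 1/91368 ≈ 1.0945e-5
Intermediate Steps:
u = 7 (u = 9 - 2 = 7)
Y(F) = F - 7*F² (Y(F) = F - F*F*7 = F - F²*7 = F - 7*F²)
1/(-18*Y(27)) = 1/(-486*(1 - 7*27)) = 1/(-486*(1 - 189)) = 1/(-486*(-188)) = 1/(-18*(-5076)) = 1/91368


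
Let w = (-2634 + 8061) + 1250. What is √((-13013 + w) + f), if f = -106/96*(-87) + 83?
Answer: I*√98511/4 ≈ 78.466*I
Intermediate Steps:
w = 6677 (w = 5427 + 1250 = 6677)
f = 2865/16 (f = -106*1/96*(-87) + 83 = -53/48*(-87) + 83 = 1537/16 + 83 = 2865/16 ≈ 179.06)
√((-13013 + w) + f) = √((-13013 + 6677) + 2865/16) = √(-6336 + 2865/16) = √(-98511/16) = I*√98511/4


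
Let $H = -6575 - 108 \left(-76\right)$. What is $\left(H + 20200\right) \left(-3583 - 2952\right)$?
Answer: $-142678655$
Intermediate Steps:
$H = 1633$ ($H = -6575 - -8208 = -6575 + 8208 = 1633$)
$\left(H + 20200\right) \left(-3583 - 2952\right) = \left(1633 + 20200\right) \left(-3583 - 2952\right) = 21833 \left(-6535\right) = -142678655$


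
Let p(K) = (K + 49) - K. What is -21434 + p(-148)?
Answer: -21385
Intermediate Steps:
p(K) = 49 (p(K) = (49 + K) - K = 49)
-21434 + p(-148) = -21434 + 49 = -21385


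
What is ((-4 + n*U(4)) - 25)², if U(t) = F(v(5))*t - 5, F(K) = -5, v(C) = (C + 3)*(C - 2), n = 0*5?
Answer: 841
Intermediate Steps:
n = 0
v(C) = (-2 + C)*(3 + C) (v(C) = (3 + C)*(-2 + C) = (-2 + C)*(3 + C))
U(t) = -5 - 5*t (U(t) = -5*t - 5 = -5 - 5*t)
((-4 + n*U(4)) - 25)² = ((-4 + 0*(-5 - 5*4)) - 25)² = ((-4 + 0*(-5 - 20)) - 25)² = ((-4 + 0*(-25)) - 25)² = ((-4 + 0) - 25)² = (-4 - 25)² = (-29)² = 841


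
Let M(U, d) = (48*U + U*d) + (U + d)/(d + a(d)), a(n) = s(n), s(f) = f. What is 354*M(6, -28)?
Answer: 596667/14 ≈ 42619.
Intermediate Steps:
a(n) = n
M(U, d) = 48*U + U*d + (U + d)/(2*d) (M(U, d) = (48*U + U*d) + (U + d)/(d + d) = (48*U + U*d) + (U + d)/((2*d)) = (48*U + U*d) + (U + d)*(1/(2*d)) = (48*U + U*d) + (U + d)/(2*d) = 48*U + U*d + (U + d)/(2*d))
354*M(6, -28) = 354*(½ + 48*6 + 6*(-28) + (½)*6/(-28)) = 354*(½ + 288 - 168 + (½)*6*(-1/28)) = 354*(½ + 288 - 168 - 3/28) = 354*(3371/28) = 596667/14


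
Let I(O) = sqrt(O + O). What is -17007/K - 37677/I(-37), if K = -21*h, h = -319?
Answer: -5669/2233 + 37677*I*sqrt(74)/74 ≈ -2.5387 + 4379.9*I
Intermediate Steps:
K = 6699 (K = -21*(-319) = 6699)
I(O) = sqrt(2)*sqrt(O) (I(O) = sqrt(2*O) = sqrt(2)*sqrt(O))
-17007/K - 37677/I(-37) = -17007/6699 - 37677*(-I*sqrt(74)/74) = -17007*1/6699 - 37677*(-I*sqrt(74)/74) = -5669/2233 - 37677*(-I*sqrt(74)/74) = -5669/2233 - (-37677)*I*sqrt(74)/74 = -5669/2233 + 37677*I*sqrt(74)/74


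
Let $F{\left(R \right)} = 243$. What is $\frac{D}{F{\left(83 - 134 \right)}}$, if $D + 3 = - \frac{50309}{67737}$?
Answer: $- \frac{253520}{16460091} \approx -0.015402$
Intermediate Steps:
$D = - \frac{253520}{67737}$ ($D = -3 - \frac{50309}{67737} = - \frac{253520}{67737} \approx -3.7427$)
$\frac{D}{F{\left(83 - 134 \right)}} = - \frac{253520}{67737 \cdot 243} = \left(- \frac{253520}{67737}\right) \frac{1}{243} = - \frac{253520}{16460091}$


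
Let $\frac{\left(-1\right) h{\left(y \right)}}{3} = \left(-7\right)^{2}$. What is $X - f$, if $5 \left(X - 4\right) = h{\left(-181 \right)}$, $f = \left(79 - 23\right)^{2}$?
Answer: $- \frac{15807}{5} \approx -3161.4$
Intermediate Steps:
$f = 3136$ ($f = 56^{2} = 3136$)
$h{\left(y \right)} = -147$ ($h{\left(y \right)} = - 3 \left(-7\right)^{2} = \left(-3\right) 49 = -147$)
$X = - \frac{127}{5}$ ($X = 4 + \frac{1}{5} \left(-147\right) = 4 - \frac{147}{5} = - \frac{127}{5} \approx -25.4$)
$X - f = - \frac{127}{5} - 3136 = - \frac{15807}{5}$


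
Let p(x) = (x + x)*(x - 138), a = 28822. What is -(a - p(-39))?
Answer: -15016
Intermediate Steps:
p(x) = 2*x*(-138 + x) (p(x) = (2*x)*(-138 + x) = 2*x*(-138 + x))
-(a - p(-39)) = -(28822 - 2*(-39)*(-138 - 39)) = -(28822 - 2*(-39)*(-177)) = -(28822 - 1*13806) = -(28822 - 13806) = -1*15016 = -15016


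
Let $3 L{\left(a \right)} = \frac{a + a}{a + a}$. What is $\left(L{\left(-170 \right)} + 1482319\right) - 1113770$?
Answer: $\frac{1105648}{3} \approx 3.6855 \cdot 10^{5}$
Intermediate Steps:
$L{\left(a \right)} = \frac{1}{3}$ ($L{\left(a \right)} = \frac{\left(a + a\right) \frac{1}{a + a}}{3} = \frac{2 a \frac{1}{2 a}}{3} = \frac{1}{3} \cdot 1 = \frac{1}{3}$)
$\left(L{\left(-170 \right)} + 1482319\right) - 1113770 = \left(\frac{1}{3} + 1482319\right) - 1113770 = \frac{4446958}{3} - 1113770 = \frac{1105648}{3}$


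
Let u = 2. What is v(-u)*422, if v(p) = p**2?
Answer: 1688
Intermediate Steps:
v(-u)*422 = (-1*2)**2*422 = (-2)**2*422 = 4*422 = 1688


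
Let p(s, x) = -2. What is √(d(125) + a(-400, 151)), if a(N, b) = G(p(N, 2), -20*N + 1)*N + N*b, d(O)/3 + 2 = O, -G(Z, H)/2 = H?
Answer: √6340769 ≈ 2518.1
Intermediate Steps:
G(Z, H) = -2*H
d(O) = -6 + 3*O
a(N, b) = N*b + N*(-2 + 40*N) (a(N, b) = (-2*(-20*N + 1))*N + N*b = (-2*(1 - 20*N))*N + N*b = (-2 + 40*N)*N + N*b = N*(-2 + 40*N) + N*b = N*b + N*(-2 + 40*N))
√(d(125) + a(-400, 151)) = √((-6 + 3*125) - 400*(-2 + 151 + 40*(-400))) = √((-6 + 375) - 400*(-2 + 151 - 16000)) = √(369 - 400*(-15851)) = √(369 + 6340400) = √6340769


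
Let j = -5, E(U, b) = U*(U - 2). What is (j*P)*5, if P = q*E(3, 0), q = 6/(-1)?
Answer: 450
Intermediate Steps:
q = -6 (q = 6*(-1) = -6)
E(U, b) = U*(-2 + U)
P = -18 (P = -18*(-2 + 3) = -18 ≈ -18.000)
(j*P)*5 = -5*(-18)*5 = 90*5 = 450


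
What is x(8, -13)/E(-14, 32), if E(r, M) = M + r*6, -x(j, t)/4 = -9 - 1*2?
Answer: -11/13 ≈ -0.84615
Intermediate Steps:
x(j, t) = 44 (x(j, t) = -4*(-9 - 1*2) = -4*(-9 - 2) = -4*(-11) = 44)
E(r, M) = M + 6*r
x(8, -13)/E(-14, 32) = 44/(32 + 6*(-14)) = 44/(32 - 84) = 44/(-52) = 44*(-1/52) = -11/13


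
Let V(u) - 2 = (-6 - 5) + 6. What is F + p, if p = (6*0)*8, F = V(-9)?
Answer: -3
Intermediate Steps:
V(u) = -3 (V(u) = 2 + ((-6 - 5) + 6) = 2 + (-11 + 6) = 2 - 5 = -3)
F = -3
p = 0 (p = 0*8 = 0)
F + p = -3 + 0 = -3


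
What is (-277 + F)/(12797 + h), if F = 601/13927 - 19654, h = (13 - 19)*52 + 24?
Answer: -277578436/174212843 ≈ -1.5933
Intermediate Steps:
h = -288 (h = -6*52 + 24 = -312 + 24 = -288)
F = -273720657/13927 (F = 601*(1/13927) - 19654 = 601/13927 - 19654 = -273720657/13927 ≈ -19654.)
(-277 + F)/(12797 + h) = (-277 - 273720657/13927)/(12797 - 288) = -277578436/13927/12509 = -277578436/13927*1/12509 = -277578436/174212843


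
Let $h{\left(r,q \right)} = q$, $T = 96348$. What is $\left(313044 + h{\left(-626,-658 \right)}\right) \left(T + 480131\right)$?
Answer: $180083968894$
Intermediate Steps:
$\left(313044 + h{\left(-626,-658 \right)}\right) \left(T + 480131\right) = \left(313044 - 658\right) \left(96348 + 480131\right) = 312386 \cdot 576479 = 180083968894$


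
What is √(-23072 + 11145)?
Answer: I*√11927 ≈ 109.21*I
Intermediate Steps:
√(-23072 + 11145) = √(-11927) = I*√11927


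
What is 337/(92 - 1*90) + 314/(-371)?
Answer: 124399/742 ≈ 167.65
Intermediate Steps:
337/(92 - 1*90) + 314/(-371) = 337/(92 - 90) + 314*(-1/371) = 337/2 - 314/371 = 124399/742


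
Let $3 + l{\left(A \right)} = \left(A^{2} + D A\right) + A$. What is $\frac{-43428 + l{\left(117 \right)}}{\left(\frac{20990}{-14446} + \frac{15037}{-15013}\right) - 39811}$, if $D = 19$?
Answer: $\frac{2971442710398}{4317327181775} \approx 0.68826$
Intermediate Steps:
$l{\left(A \right)} = -3 + A^{2} + 20 A$ ($l{\left(A \right)} = -3 + \left(\left(A^{2} + 19 A\right) + A\right) = -3 + \left(A^{2} + 20 A\right) = -3 + A^{2} + 20 A$)
$\frac{-43428 + l{\left(117 \right)}}{\left(\frac{20990}{-14446} + \frac{15037}{-15013}\right) - 39811} = \frac{-43428 + \left(-3 + 117^{2} + 20 \cdot 117\right)}{\left(\frac{20990}{-14446} + \frac{15037}{-15013}\right) - 39811} = \frac{-43428 + \left(-3 + 13689 + 2340\right)}{\left(20990 \left(- \frac{1}{14446}\right) + 15037 \left(- \frac{1}{15013}\right)\right) - 39811} = \frac{-43428 + 16026}{\left(- \frac{10495}{7223} - \frac{15037}{15013}\right) - 39811} = - \frac{27402}{- \frac{266173686}{108438899} - 39811} = - \frac{27402}{- \frac{4317327181775}{108438899}} = \left(-27402\right) \left(- \frac{108438899}{4317327181775}\right) = \frac{2971442710398}{4317327181775}$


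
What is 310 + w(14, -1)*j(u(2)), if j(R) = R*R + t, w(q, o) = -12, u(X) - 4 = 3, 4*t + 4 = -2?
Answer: -260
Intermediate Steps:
t = -3/2 (t = -1 + (¼)*(-2) = -1 - ½ = -3/2 ≈ -1.5000)
u(X) = 7 (u(X) = 4 + 3 = 7)
j(R) = -3/2 + R² (j(R) = R*R - 3/2 = R² - 3/2 = -3/2 + R²)
310 + w(14, -1)*j(u(2)) = 310 - 12*(-3/2 + 7²) = 310 - 12*(-3/2 + 49) = 310 - 12*95/2 = 310 - 570 = -260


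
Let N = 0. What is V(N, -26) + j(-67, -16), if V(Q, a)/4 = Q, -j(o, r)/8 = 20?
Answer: -160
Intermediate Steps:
j(o, r) = -160 (j(o, r) = -8*20 = -160)
V(Q, a) = 4*Q
V(N, -26) + j(-67, -16) = 4*0 - 160 = 0 - 160 = -160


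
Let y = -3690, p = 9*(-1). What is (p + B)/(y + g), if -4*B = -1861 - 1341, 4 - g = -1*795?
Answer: -1583/5782 ≈ -0.27378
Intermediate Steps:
g = 799 (g = 4 - (-1)*795 = 4 - 1*(-795) = 4 + 795 = 799)
p = -9
B = 1601/2 (B = -(-1861 - 1341)/4 = -¼*(-3202) = 1601/2 ≈ 800.50)
(p + B)/(y + g) = (-9 + 1601/2)/(-3690 + 799) = (1583/2)/(-2891) = (1583/2)*(-1/2891) = -1583/5782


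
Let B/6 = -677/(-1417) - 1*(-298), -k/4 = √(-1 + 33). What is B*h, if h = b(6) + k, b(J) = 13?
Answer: 2537658/109 - 40602528*√2/1417 ≈ -17241.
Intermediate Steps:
k = -16*√2 (k = -4*√(-1 + 33) = -16*√2 ≈ -22.627)
B = 2537658/1417 (B = 6*(-677/(-1417) - 1*(-298)) = 6*(-677*(-1/1417) + 298) = 6*(677/1417 + 298) = 6*(422943/1417) = 2537658/1417 ≈ 1790.9)
h = 13 - 16*√2 ≈ -9.6274
B*h = 2537658*(13 - 16*√2)/1417 = 2537658/109 - 40602528*√2/1417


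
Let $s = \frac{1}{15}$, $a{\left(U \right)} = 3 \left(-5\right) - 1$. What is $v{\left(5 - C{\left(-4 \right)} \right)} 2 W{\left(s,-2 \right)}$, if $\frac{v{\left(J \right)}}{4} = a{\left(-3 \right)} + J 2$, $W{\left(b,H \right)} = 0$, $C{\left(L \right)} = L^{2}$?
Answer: $0$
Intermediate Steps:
$a{\left(U \right)} = -16$ ($a{\left(U \right)} = -15 - 1 = -16$)
$s = \frac{1}{15} \approx 0.066667$
$v{\left(J \right)} = -64 + 8 J$ ($v{\left(J \right)} = 4 \left(-16 + J 2\right) = 4 \left(-16 + 2 J\right) = -64 + 8 J$)
$v{\left(5 - C{\left(-4 \right)} \right)} 2 W{\left(s,-2 \right)} = \left(-64 + 8 \left(5 - \left(-4\right)^{2}\right)\right) 2 \cdot 0 = \left(-64 + 8 \left(5 - 16\right)\right) 2 \cdot 0 = \left(-64 + 8 \left(-11\right)\right) 2 \cdot 0 = \left(-64 - 88\right) 2 \cdot 0 = \left(-152\right) 2 \cdot 0 = \left(-304\right) 0 = 0$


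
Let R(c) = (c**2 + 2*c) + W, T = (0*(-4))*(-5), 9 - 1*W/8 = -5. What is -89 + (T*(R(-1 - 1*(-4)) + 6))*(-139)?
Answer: -89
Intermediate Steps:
W = 112 (W = 72 - 8*(-5) = 72 + 40 = 112)
T = 0 (T = 0*(-5) = 0)
R(c) = 112 + c**2 + 2*c (R(c) = (c**2 + 2*c) + 112 = 112 + c**2 + 2*c)
-89 + (T*(R(-1 - 1*(-4)) + 6))*(-139) = -89 + (0*((112 + (-1 - 1*(-4))**2 + 2*(-1 - 1*(-4))) + 6))*(-139) = -89 + (0*((112 + (-1 + 4)**2 + 2*(-1 + 4)) + 6))*(-139) = -89 + (0*((112 + 3**2 + 2*3) + 6))*(-139) = -89 + (0*((112 + 9 + 6) + 6))*(-139) = -89 + (0*(127 + 6))*(-139) = -89 + (0*133)*(-139) = -89 + 0*(-139) = -89 + 0 = -89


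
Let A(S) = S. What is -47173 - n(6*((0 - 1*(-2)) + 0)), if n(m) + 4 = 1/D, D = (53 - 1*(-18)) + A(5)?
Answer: -3584845/76 ≈ -47169.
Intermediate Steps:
D = 76 (D = (53 - 1*(-18)) + 5 = (53 + 18) + 5 = 71 + 5 = 76)
n(m) = -303/76 (n(m) = -4 + 1/76 = -303/76)
-47173 - n(6*((0 - 1*(-2)) + 0)) = -47173 - 1*(-303/76) = -47173 + 303/76 = -3584845/76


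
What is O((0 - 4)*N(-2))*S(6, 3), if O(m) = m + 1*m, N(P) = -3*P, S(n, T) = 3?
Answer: -144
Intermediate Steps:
O(m) = 2*m (O(m) = m + m = 2*m)
O((0 - 4)*N(-2))*S(6, 3) = (2*((0 - 4)*(-3*(-2))))*3 = (2*(-4*6))*3 = (2*(-24))*3 = -48*3 = -144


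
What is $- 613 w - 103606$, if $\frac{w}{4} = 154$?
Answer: $-481214$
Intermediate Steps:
$w = 616$ ($w = 4 \cdot 154 = 616$)
$- 613 w - 103606 = \left(-613\right) 616 - 103606 = -377608 - 103606 = -481214$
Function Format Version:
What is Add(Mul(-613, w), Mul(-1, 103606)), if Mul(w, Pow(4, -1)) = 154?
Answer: -481214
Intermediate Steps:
w = 616 (w = Mul(4, 154) = 616)
Add(Mul(-613, w), Mul(-1, 103606)) = Add(Mul(-613, 616), Mul(-1, 103606)) = Add(-377608, -103606) = -481214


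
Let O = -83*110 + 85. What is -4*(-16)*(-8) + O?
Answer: -9557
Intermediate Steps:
O = -9045 (O = -9130 + 85 = -9045)
-4*(-16)*(-8) + O = -4*(-16)*(-8) - 9045 = 64*(-8) - 9045 = -512 - 9045 = -9557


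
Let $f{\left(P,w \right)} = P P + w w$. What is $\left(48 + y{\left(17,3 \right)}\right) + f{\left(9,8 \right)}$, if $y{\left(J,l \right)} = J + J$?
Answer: $227$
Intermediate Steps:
$y{\left(J,l \right)} = 2 J$
$f{\left(P,w \right)} = P^{2} + w^{2}$
$\left(48 + y{\left(17,3 \right)}\right) + f{\left(9,8 \right)} = \left(48 + 2 \cdot 17\right) + \left(9^{2} + 8^{2}\right) = \left(48 + 34\right) + \left(81 + 64\right) = 82 + 145 = 227$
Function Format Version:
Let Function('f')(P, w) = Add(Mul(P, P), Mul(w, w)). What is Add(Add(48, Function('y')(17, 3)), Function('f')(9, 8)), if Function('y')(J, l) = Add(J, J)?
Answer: 227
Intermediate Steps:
Function('y')(J, l) = Mul(2, J)
Function('f')(P, w) = Add(Pow(P, 2), Pow(w, 2))
Add(Add(48, Function('y')(17, 3)), Function('f')(9, 8)) = Add(Add(48, Mul(2, 17)), Add(Pow(9, 2), Pow(8, 2))) = Add(Add(48, 34), Add(81, 64)) = Add(82, 145) = 227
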